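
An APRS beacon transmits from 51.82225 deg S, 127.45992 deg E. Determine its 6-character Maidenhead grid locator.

PD38re

Shift to the Maidenhead origin (180°W, 90°S): lon 307.4599, lat 38.1778.
Field: 307.4599/20 → 15 → P, 38.1778/10 → 3 → D; chars PD.
Square: 7.4599/2 → 3, 8.1778/1 → 8; chars 38.
Subsquare: 1.4599/0.0833333 → 17 → r, 0.1778/0.0416667 → 4 → e; chars re.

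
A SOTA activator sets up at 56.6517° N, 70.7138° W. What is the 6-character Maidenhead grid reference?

FO46pp

Add 180° to longitude and 90° to latitude: 109.2862, 146.6517.
Field: 109.2862/20 → 5 → F, 146.6517/10 → 14 → O; chars FO.
Square: 9.2862/2 → 4, 6.6517/1 → 6; chars 46.
Subsquare: 1.2862/0.0833333 → 15 → p, 0.6517/0.0416667 → 15 → p; chars pp.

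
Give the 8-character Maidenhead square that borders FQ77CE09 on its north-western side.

FQ77bf90

Longitude extended square 0; −1 → -1, wraps to 9, carry into subsquare.
Longitude subsquare c = 2; −1 → 1 = b.
Latitude extended square 9; +1 → 10, wraps to 0, carry into subsquare.
Latitude subsquare e = 4; +1 → 5 = f.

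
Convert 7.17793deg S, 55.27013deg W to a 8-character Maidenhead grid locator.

Add 180° to longitude and 90° to latitude: 124.72987, 82.82207.
Field (20°×10°, letters A–R): 124.72987/20 → 6 → G, 82.82207/10 → 8 → I; chars GI.
Square (2°×1°, digits 0–9): 4.72987/2 → 2, 2.82207/1 → 2; chars 22.
Subsquare (5′×2.5′, letters a–x): 0.72987/0.0833333 → 8 → i, 0.82207/0.0416667 → 19 → t; chars it.
Extended square (30″×15″, digits 0–9): 0.06320/0.00833333 → 7, 0.03040/0.00416667 → 7; chars 77.

GI22it77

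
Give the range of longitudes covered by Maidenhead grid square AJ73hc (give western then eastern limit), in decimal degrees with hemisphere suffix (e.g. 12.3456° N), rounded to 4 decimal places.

165.4167° W, 165.3333° W

Field A=0, J=9: +0·20° lon, +9·10° lat → SW at lon -180°, lat 0°.
Square 7, 3: +7·2° lon, +3·1° lat → SW at lon -166°, lat 3°.
Subsquare h=7, c=2: +7·0.0833333° lon, +2·0.0416667° lat → SW at lon -165.417°, lat 3.08333°.
Cell spans 0.0833333° lon × 0.0416667° lat.
west 165.4167° W, east 165.3333° W.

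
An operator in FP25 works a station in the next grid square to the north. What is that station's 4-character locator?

FP26

Latitude square 5; +1 → 6.
The longitude characters are unchanged.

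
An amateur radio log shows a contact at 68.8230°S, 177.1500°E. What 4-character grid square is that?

Add 180° to longitude and 90° to latitude: 357.15, 21.18.
Field: lon ⌊357.15/20⌋ = 17 → R; lat ⌊21.18/10⌋ = 2 → C.
Square: lon ⌊17.15/2⌋ = 8; lat ⌊1.18/1⌋ = 1.

RC81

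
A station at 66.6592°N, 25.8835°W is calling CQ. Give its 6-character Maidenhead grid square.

HP76bp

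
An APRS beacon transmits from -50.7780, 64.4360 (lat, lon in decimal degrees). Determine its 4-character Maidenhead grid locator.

Shift to the Maidenhead origin (180°W, 90°S): lon 244.44, lat 39.22.
Field: lon ⌊244.44/20⌋ = 12 → M; lat ⌊39.22/10⌋ = 3 → D.
Square: lon ⌊4.44/2⌋ = 2; lat ⌊9.22/1⌋ = 9.

MD29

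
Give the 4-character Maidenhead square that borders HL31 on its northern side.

HL32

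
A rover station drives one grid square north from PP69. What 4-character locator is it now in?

PQ60

Latitude square 9; +1 → 10, wraps to 0, carry into field.
Latitude field P = 15; +1 → 16 = Q.
The longitude characters are unchanged.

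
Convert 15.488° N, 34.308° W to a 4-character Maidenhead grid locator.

HK25

Add 180° to longitude and 90° to latitude: 145.69, 105.49.
Field: 145.69/20 → 7 → H, 105.49/10 → 10 → K; chars HK.
Square: 5.69/2 → 2, 5.49/1 → 5; chars 25.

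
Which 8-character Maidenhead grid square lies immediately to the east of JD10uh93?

JD10vh03

Longitude extended square 9; +1 → 10, wraps to 0, carry into subsquare.
Longitude subsquare u = 20; +1 → 21 = v.
The latitude characters are unchanged.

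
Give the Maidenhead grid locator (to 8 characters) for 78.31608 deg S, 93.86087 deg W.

EB31bq64

Add 180° to longitude and 90° to latitude: 86.13913, 11.68392.
Field: 86.13913/20 → 4 → E, 11.68392/10 → 1 → B; chars EB.
Square: 6.13913/2 → 3, 1.68392/1 → 1; chars 31.
Subsquare: 0.13913/0.0833333 → 1 → b, 0.68392/0.0416667 → 16 → q; chars bq.
Extended square: 0.05580/0.00833333 → 6, 0.01725/0.00416667 → 4; chars 64.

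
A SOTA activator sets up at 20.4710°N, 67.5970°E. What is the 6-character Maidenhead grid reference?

ML30tl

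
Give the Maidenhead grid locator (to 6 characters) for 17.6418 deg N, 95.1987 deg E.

NK77op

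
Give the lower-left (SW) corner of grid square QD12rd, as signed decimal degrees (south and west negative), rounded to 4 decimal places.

Field Q=16, D=3: +16·20° lon, +3·10° lat → SW at lon 140°, lat -60°.
Square 1, 2: +1·2° lon, +2·1° lat → SW at lon 142°, lat -58°.
Subsquare r=17, d=3: +17·0.0833333° lon, +3·0.0416667° lat → SW at lon 143.417°, lat -57.875°.
latitude -57.8750, longitude 143.4167.

-57.8750, 143.4167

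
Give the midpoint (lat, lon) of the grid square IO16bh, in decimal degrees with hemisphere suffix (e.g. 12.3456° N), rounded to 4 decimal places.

56.3125° N, 17.8750° W

Field I=8, O=14: +8·20° lon, +14·10° lat → SW at lon -20°, lat 50°.
Square 1, 6: +1·2° lon, +6·1° lat → SW at lon -18°, lat 56°.
Subsquare b=1, h=7: +1·0.0833333° lon, +7·0.0416667° lat → SW at lon -17.9167°, lat 56.2917°.
Cell spans 0.0833333° lon × 0.0416667° lat. Centre is SW corner plus half of each.
latitude 56.3125° N, longitude 17.8750° W.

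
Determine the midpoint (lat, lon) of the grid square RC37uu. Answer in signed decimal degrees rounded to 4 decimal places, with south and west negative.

-62.1458, 167.7083

Field R=17, C=2: +17·20° lon, +2·10° lat → SW at lon 160°, lat -70°.
Square 3, 7: +3·2° lon, +7·1° lat → SW at lon 166°, lat -63°.
Subsquare u=20, u=20: +20·0.0833333° lon, +20·0.0416667° lat → SW at lon 167.667°, lat -62.1667°.
Cell spans 0.0833333° lon × 0.0416667° lat. Centre is SW corner plus half of each.
latitude -62.1458, longitude 167.7083.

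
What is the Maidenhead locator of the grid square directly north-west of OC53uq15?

OC53uq06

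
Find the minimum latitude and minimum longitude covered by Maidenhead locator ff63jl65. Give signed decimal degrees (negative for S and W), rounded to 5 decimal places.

Field F=5, F=5: +5·20° lon, +5·10° lat → SW at lon -80°, lat -40°.
Square 6, 3: +6·2° lon, +3·1° lat → SW at lon -68°, lat -37°.
Subsquare j=9, l=11: +9·0.0833333° lon, +11·0.0416667° lat → SW at lon -67.25°, lat -36.5417°.
Extended square 6, 5: +6·0.00833333° lon, +5·0.00416667° lat → SW at lon -67.2°, lat -36.5208°.
latitude -36.52083, longitude -67.20000.

-36.52083, -67.20000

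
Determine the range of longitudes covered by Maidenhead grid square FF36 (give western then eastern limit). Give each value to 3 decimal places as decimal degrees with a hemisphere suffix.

Field F=5, F=5: +5·20° lon, +5·10° lat → SW at lon -80°, lat -40°.
Square 3, 6: +3·2° lon, +6·1° lat → SW at lon -74°, lat -34°.
Cell spans 2° lon × 1° lat.
west 74.000° W, east 72.000° W.

74.000° W, 72.000° W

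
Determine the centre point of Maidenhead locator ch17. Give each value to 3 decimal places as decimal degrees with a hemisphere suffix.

12.500° S, 137.000° W

Field C=2, H=7: +2·20° lon, +7·10° lat → SW at lon -140°, lat -20°.
Square 1, 7: +1·2° lon, +7·1° lat → SW at lon -138°, lat -13°.
Cell spans 2° lon × 1° lat. Centre is SW corner plus half of each.
latitude 12.500° S, longitude 137.000° W.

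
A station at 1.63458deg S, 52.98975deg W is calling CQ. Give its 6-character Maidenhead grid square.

Offset from 180°W / 90°S: lon 127.0102°, lat 88.3654°.
Field: 127.0102/20 → 6 → G, 88.3654/10 → 8 → I; chars GI.
Square: 7.0102/2 → 3, 8.3654/1 → 8; chars 38.
Subsquare: 1.0102/0.0833333 → 12 → m, 0.3654/0.0416667 → 8 → i; chars mi.

GI38mi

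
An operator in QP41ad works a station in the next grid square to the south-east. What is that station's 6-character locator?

QP41bc

Longitude subsquare a = 0; +1 → 1 = b.
Latitude subsquare d = 3; −1 → 2 = c.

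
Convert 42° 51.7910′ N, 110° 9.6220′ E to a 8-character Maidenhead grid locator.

ON52bu97

Offset from 180°W / 90°S: lon 290.16037°, lat 132.86318°.
Field (20°×10°, letters A–R): 290.16037/20 → 14 → O, 132.86318/10 → 13 → N; chars ON.
Square (2°×1°, digits 0–9): 10.16037/2 → 5, 2.86318/1 → 2; chars 52.
Subsquare (5′×2.5′, letters a–x): 0.16037/0.0833333 → 1 → b, 0.86318/0.0416667 → 20 → u; chars bu.
Extended square (30″×15″, digits 0–9): 0.07703/0.00833333 → 9, 0.02985/0.00416667 → 7; chars 97.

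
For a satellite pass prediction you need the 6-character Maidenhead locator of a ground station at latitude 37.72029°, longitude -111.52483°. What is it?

DM47fr

Shift to the Maidenhead origin (180°W, 90°S): lon 68.4752, lat 127.7203.
Field: lon ⌊68.4752/20⌋ = 3 → D; lat ⌊127.7203/10⌋ = 12 → M.
Square: lon ⌊8.4752/2⌋ = 4; lat ⌊7.7203/1⌋ = 7.
Subsquare: lon ⌊0.4752/0.0833333⌋ = 5 → f; lat ⌊0.7203/0.0416667⌋ = 17 → r.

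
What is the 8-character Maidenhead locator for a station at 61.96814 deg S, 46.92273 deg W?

GC68ma97

Shift to the Maidenhead origin (180°W, 90°S): lon 133.07727, lat 28.03186.
Field: lon ⌊133.07727/20⌋ = 6 → G; lat ⌊28.03186/10⌋ = 2 → C.
Square: lon ⌊13.07727/2⌋ = 6; lat ⌊8.03186/1⌋ = 8.
Subsquare: lon ⌊1.07727/0.0833333⌋ = 12 → m; lat ⌊0.03186/0.0416667⌋ = 0 → a.
Extended square: lon ⌊0.07727/0.00833333⌋ = 9; lat ⌊0.03186/0.00416667⌋ = 7.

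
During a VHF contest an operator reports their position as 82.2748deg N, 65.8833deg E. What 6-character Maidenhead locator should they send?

MR22wg

Shift to the Maidenhead origin (180°W, 90°S): lon 245.8833, lat 172.2748.
Field (20°×10°, letters A–R): 245.8833/20 → 12 → M, 172.2748/10 → 17 → R; chars MR.
Square (2°×1°, digits 0–9): 5.8833/2 → 2, 2.2748/1 → 2; chars 22.
Subsquare (5′×2.5′, letters a–x): 1.8833/0.0833333 → 22 → w, 0.2748/0.0416667 → 6 → g; chars wg.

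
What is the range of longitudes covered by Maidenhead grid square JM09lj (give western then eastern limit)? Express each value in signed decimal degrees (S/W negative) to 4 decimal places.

Field J=9, M=12: +9·20° lon, +12·10° lat → SW at lon 0°, lat 30°.
Square 0, 9: +0·2° lon, +9·1° lat → SW at lon 0°, lat 39°.
Subsquare l=11, j=9: +11·0.0833333° lon, +9·0.0416667° lat → SW at lon 0.916667°, lat 39.375°.
Cell spans 0.0833333° lon × 0.0416667° lat.
west 0.9167, east 1.0000.

0.9167, 1.0000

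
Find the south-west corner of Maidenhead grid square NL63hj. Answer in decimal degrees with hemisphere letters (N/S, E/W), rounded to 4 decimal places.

Field N=13, L=11: +13·20° lon, +11·10° lat → SW at lon 80°, lat 20°.
Square 6, 3: +6·2° lon, +3·1° lat → SW at lon 92°, lat 23°.
Subsquare h=7, j=9: +7·0.0833333° lon, +9·0.0416667° lat → SW at lon 92.5833°, lat 23.375°.
latitude 23.3750° N, longitude 92.5833° E.

23.3750° N, 92.5833° E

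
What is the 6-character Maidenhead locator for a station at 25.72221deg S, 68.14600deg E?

MG44bg

Offset from 180°W / 90°S: lon 248.1460°, lat 64.2778°.
Field (20°×10°, letters A–R): 248.1460/20 → 12 → M, 64.2778/10 → 6 → G; chars MG.
Square (2°×1°, digits 0–9): 8.1460/2 → 4, 4.2778/1 → 4; chars 44.
Subsquare (5′×2.5′, letters a–x): 0.1460/0.0833333 → 1 → b, 0.2778/0.0416667 → 6 → g; chars bg.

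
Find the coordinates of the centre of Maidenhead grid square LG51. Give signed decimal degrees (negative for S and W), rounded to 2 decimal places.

-28.50, 51.00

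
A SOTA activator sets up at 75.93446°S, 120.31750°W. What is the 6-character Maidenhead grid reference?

Shift to the Maidenhead origin (180°W, 90°S): lon 59.6825, lat 14.0655.
Field (20°×10°, letters A–R): 59.6825/20 → 2 → C, 14.0655/10 → 1 → B; chars CB.
Square (2°×1°, digits 0–9): 19.6825/2 → 9, 4.0655/1 → 4; chars 94.
Subsquare (5′×2.5′, letters a–x): 1.6825/0.0833333 → 20 → u, 0.0655/0.0416667 → 1 → b; chars ub.

CB94ub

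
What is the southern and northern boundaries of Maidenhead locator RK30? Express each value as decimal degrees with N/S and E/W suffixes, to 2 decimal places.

10.00° N, 11.00° N

Field R=17, K=10: +17·20° lon, +10·10° lat → SW at lon 160°, lat 10°.
Square 3, 0: +3·2° lon, +0·1° lat → SW at lon 166°, lat 10°.
Cell spans 2° lon × 1° lat.
south 10.00° N, north 11.00° N.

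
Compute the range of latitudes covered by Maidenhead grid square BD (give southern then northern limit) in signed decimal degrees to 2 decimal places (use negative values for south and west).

-60.00, -50.00

Field B=1, D=3: +1·20° lon, +3·10° lat → SW at lon -160°, lat -60°.
Cell spans 20° lon × 10° lat.
south -60.00, north -50.00.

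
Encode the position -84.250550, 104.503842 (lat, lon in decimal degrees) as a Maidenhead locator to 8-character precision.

Add 180° to longitude and 90° to latitude: 284.50384, 5.74945.
Field: lon ⌊284.50384/20⌋ = 14 → O; lat ⌊5.74945/10⌋ = 0 → A.
Square: lon ⌊4.50384/2⌋ = 2; lat ⌊5.74945/1⌋ = 5.
Subsquare: lon ⌊0.50384/0.0833333⌋ = 6 → g; lat ⌊0.74945/0.0416667⌋ = 17 → r.
Extended square: lon ⌊0.00384/0.00833333⌋ = 0; lat ⌊0.04112/0.00416667⌋ = 9.

OA25gr09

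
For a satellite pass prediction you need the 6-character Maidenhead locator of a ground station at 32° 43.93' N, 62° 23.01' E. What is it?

MM12er

Add 180° to longitude and 90° to latitude: 242.3835, 122.7322.
Field: 242.3835/20 → 12 → M, 122.7322/10 → 12 → M; chars MM.
Square: 2.3835/2 → 1, 2.7322/1 → 2; chars 12.
Subsquare: 0.3835/0.0833333 → 4 → e, 0.7322/0.0416667 → 17 → r; chars er.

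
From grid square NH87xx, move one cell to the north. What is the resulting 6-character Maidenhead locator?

Latitude subsquare x = 23; +1 → 24, wraps to 0 = a, carry into square.
Latitude square 7; +1 → 8.
The longitude characters are unchanged.

NH88xa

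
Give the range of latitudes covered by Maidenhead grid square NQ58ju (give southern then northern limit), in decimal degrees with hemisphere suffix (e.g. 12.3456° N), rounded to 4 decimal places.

Field N=13, Q=16: +13·20° lon, +16·10° lat → SW at lon 80°, lat 70°.
Square 5, 8: +5·2° lon, +8·1° lat → SW at lon 90°, lat 78°.
Subsquare j=9, u=20: +9·0.0833333° lon, +20·0.0416667° lat → SW at lon 90.75°, lat 78.8333°.
Cell spans 0.0833333° lon × 0.0416667° lat.
south 78.8333° N, north 78.8750° N.

78.8333° N, 78.8750° N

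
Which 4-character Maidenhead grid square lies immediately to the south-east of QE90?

Longitude square 9; +1 → 10, wraps to 0, carry into field.
Longitude field Q = 16; +1 → 17 = R.
Latitude square 0; −1 → -1, wraps to 9, carry into field.
Latitude field E = 4; −1 → 3 = D.

RD09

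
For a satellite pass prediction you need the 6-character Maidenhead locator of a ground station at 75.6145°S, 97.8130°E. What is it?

Add 180° to longitude and 90° to latitude: 277.8130, 14.3855.
Field: 277.8130/20 → 13 → N, 14.3855/10 → 1 → B; chars NB.
Square: 17.8130/2 → 8, 4.3855/1 → 4; chars 84.
Subsquare: 1.8130/0.0833333 → 21 → v, 0.3855/0.0416667 → 9 → j; chars vj.

NB84vj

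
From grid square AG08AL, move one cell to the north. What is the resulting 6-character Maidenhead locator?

AG08am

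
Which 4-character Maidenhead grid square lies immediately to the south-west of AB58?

Longitude square 5; −1 → 4.
Latitude square 8; −1 → 7.

AB47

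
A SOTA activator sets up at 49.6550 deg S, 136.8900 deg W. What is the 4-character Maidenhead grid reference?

CE10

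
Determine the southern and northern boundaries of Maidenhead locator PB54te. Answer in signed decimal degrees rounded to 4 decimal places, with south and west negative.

-75.8333, -75.7917

Field P=15, B=1: +15·20° lon, +1·10° lat → SW at lon 120°, lat -80°.
Square 5, 4: +5·2° lon, +4·1° lat → SW at lon 130°, lat -76°.
Subsquare t=19, e=4: +19·0.0833333° lon, +4·0.0416667° lat → SW at lon 131.583°, lat -75.8333°.
Cell spans 0.0833333° lon × 0.0416667° lat.
south -75.8333, north -75.7917.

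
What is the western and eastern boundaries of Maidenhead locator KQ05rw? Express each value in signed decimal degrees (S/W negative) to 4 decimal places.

21.4167, 21.5000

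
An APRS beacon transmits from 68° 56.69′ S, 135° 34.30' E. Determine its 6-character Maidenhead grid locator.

PC71sb

Shift to the Maidenhead origin (180°W, 90°S): lon 315.5717, lat 21.0552.
Field: lon ⌊315.5717/20⌋ = 15 → P; lat ⌊21.0552/10⌋ = 2 → C.
Square: lon ⌊15.5717/2⌋ = 7; lat ⌊1.0552/1⌋ = 1.
Subsquare: lon ⌊1.5717/0.0833333⌋ = 18 → s; lat ⌊0.0552/0.0416667⌋ = 1 → b.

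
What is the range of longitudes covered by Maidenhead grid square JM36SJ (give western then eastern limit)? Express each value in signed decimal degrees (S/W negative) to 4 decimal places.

Field J=9, M=12: +9·20° lon, +12·10° lat → SW at lon 0°, lat 30°.
Square 3, 6: +3·2° lon, +6·1° lat → SW at lon 6°, lat 36°.
Subsquare s=18, j=9: +18·0.0833333° lon, +9·0.0416667° lat → SW at lon 7.5°, lat 36.375°.
Cell spans 0.0833333° lon × 0.0416667° lat.
west 7.5000, east 7.5833.

7.5000, 7.5833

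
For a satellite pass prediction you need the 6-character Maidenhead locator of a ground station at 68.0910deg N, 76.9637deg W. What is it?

FP18mc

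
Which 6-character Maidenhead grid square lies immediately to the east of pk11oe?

PK11pe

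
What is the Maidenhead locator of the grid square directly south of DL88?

DL87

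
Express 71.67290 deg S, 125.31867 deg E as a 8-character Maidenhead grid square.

Offset from 180°W / 90°S: lon 305.31867°, lat 18.32710°.
Field (20°×10°, letters A–R): lon ⌊305.31867/20⌋ = 15 → P; lat ⌊18.32710/10⌋ = 1 → B.
Square (2°×1°, digits 0–9): lon ⌊5.31867/2⌋ = 2; lat ⌊8.32710/1⌋ = 8.
Subsquare (5′×2.5′, letters a–x): lon ⌊1.31867/0.0833333⌋ = 15 → p; lat ⌊0.32710/0.0416667⌋ = 7 → h.
Extended square (30″×15″, digits 0–9): lon ⌊0.06867/0.00833333⌋ = 8; lat ⌊0.03543/0.00416667⌋ = 8.

PB28ph88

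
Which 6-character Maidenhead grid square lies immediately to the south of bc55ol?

Latitude subsquare l = 11; −1 → 10 = k.
The longitude characters are unchanged.

BC55ok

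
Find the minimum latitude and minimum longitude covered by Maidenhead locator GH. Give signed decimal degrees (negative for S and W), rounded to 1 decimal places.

-20.0, -60.0

Field G=6, H=7: +6·20° lon, +7·10° lat → SW at lon -60°, lat -20°.
latitude -20.0, longitude -60.0.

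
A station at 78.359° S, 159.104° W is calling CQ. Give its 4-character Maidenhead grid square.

BB01

Offset from 180°W / 90°S: lon 20.90°, lat 11.64°.
Field (20°×10°, letters A–R): lon ⌊20.90/20⌋ = 1 → B; lat ⌊11.64/10⌋ = 1 → B.
Square (2°×1°, digits 0–9): lon ⌊0.90/2⌋ = 0; lat ⌊1.64/1⌋ = 1.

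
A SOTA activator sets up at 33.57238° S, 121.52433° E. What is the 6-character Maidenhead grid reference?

Shift to the Maidenhead origin (180°W, 90°S): lon 301.5243, lat 56.4276.
Field (20°×10°, letters A–R): 301.5243/20 → 15 → P, 56.4276/10 → 5 → F; chars PF.
Square (2°×1°, digits 0–9): 1.5243/2 → 0, 6.4276/1 → 6; chars 06.
Subsquare (5′×2.5′, letters a–x): 1.5243/0.0833333 → 18 → s, 0.4276/0.0416667 → 10 → k; chars sk.

PF06sk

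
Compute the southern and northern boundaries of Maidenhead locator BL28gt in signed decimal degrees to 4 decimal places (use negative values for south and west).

28.7917, 28.8333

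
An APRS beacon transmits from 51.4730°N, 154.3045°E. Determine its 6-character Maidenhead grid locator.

Shift to the Maidenhead origin (180°W, 90°S): lon 334.3045, lat 141.4730.
Field: 334.3045/20 → 16 → Q, 141.4730/10 → 14 → O; chars QO.
Square: 14.3045/2 → 7, 1.4730/1 → 1; chars 71.
Subsquare: 0.3045/0.0833333 → 3 → d, 0.4730/0.0416667 → 11 → l; chars dl.

QO71dl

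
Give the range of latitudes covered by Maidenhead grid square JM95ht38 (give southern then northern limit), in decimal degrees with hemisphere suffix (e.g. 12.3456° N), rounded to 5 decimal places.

Field J=9, M=12: +9·20° lon, +12·10° lat → SW at lon 0°, lat 30°.
Square 9, 5: +9·2° lon, +5·1° lat → SW at lon 18°, lat 35°.
Subsquare h=7, t=19: +7·0.0833333° lon, +19·0.0416667° lat → SW at lon 18.5833°, lat 35.7917°.
Extended square 3, 8: +3·0.00833333° lon, +8·0.00416667° lat → SW at lon 18.6083°, lat 35.825°.
Cell spans 0.00833333° lon × 0.00416667° lat.
south 35.82500° N, north 35.82917° N.

35.82500° N, 35.82917° N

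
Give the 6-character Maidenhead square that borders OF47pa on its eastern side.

Longitude subsquare p = 15; +1 → 16 = q.
The latitude characters are unchanged.

OF47qa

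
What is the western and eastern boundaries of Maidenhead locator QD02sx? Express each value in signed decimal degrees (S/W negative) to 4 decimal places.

141.5000, 141.5833

Field Q=16, D=3: +16·20° lon, +3·10° lat → SW at lon 140°, lat -60°.
Square 0, 2: +0·2° lon, +2·1° lat → SW at lon 140°, lat -58°.
Subsquare s=18, x=23: +18·0.0833333° lon, +23·0.0416667° lat → SW at lon 141.5°, lat -57.0417°.
Cell spans 0.0833333° lon × 0.0416667° lat.
west 141.5000, east 141.5833.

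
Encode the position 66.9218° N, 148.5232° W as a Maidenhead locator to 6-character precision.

Add 180° to longitude and 90° to latitude: 31.4768, 156.9218.
Field: lon ⌊31.4768/20⌋ = 1 → B; lat ⌊156.9218/10⌋ = 15 → P.
Square: lon ⌊11.4768/2⌋ = 5; lat ⌊6.9218/1⌋ = 6.
Subsquare: lon ⌊1.4768/0.0833333⌋ = 17 → r; lat ⌊0.9218/0.0416667⌋ = 22 → w.

BP56rw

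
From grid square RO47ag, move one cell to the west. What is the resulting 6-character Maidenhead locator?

RO37xg

Longitude subsquare a = 0; −1 → -1, wraps to 23 = x, carry into square.
Longitude square 4; −1 → 3.
The latitude characters are unchanged.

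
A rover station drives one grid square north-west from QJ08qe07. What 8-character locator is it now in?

Longitude extended square 0; −1 → -1, wraps to 9, carry into subsquare.
Longitude subsquare q = 16; −1 → 15 = p.
Latitude extended square 7; +1 → 8.

QJ08pe98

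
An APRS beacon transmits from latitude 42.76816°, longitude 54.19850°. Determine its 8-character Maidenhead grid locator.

LN72cs34

Add 180° to longitude and 90° to latitude: 234.19850, 132.76816.
Field: lon ⌊234.19850/20⌋ = 11 → L; lat ⌊132.76816/10⌋ = 13 → N.
Square: lon ⌊14.19850/2⌋ = 7; lat ⌊2.76816/1⌋ = 2.
Subsquare: lon ⌊0.19850/0.0833333⌋ = 2 → c; lat ⌊0.76816/0.0416667⌋ = 18 → s.
Extended square: lon ⌊0.03183/0.00833333⌋ = 3; lat ⌊0.01816/0.00416667⌋ = 4.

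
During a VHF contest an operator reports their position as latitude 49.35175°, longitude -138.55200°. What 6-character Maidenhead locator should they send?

CN09ri

Offset from 180°W / 90°S: lon 41.4480°, lat 139.3518°.
Field: 41.4480/20 → 2 → C, 139.3518/10 → 13 → N; chars CN.
Square: 1.4480/2 → 0, 9.3518/1 → 9; chars 09.
Subsquare: 1.4480/0.0833333 → 17 → r, 0.3518/0.0416667 → 8 → i; chars ri.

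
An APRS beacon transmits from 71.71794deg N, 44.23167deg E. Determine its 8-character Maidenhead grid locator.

LQ21cr72

Add 180° to longitude and 90° to latitude: 224.23167, 161.71794.
Field: 224.23167/20 → 11 → L, 161.71794/10 → 16 → Q; chars LQ.
Square: 4.23167/2 → 2, 1.71794/1 → 1; chars 21.
Subsquare: 0.23167/0.0833333 → 2 → c, 0.71794/0.0416667 → 17 → r; chars cr.
Extended square: 0.06500/0.00833333 → 7, 0.00961/0.00416667 → 2; chars 72.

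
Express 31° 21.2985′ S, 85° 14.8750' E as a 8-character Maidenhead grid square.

NF28op94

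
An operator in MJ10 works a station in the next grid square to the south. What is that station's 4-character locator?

Latitude square 0; −1 → -1, wraps to 9, carry into field.
Latitude field J = 9; −1 → 8 = I.
The longitude characters are unchanged.

MI19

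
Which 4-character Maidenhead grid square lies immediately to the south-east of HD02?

HD11

Longitude square 0; +1 → 1.
Latitude square 2; −1 → 1.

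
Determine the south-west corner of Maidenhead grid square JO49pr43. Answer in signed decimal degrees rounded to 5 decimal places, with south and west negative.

Field J=9, O=14: +9·20° lon, +14·10° lat → SW at lon 0°, lat 50°.
Square 4, 9: +4·2° lon, +9·1° lat → SW at lon 8°, lat 59°.
Subsquare p=15, r=17: +15·0.0833333° lon, +17·0.0416667° lat → SW at lon 9.25°, lat 59.7083°.
Extended square 4, 3: +4·0.00833333° lon, +3·0.00416667° lat → SW at lon 9.28333°, lat 59.7208°.
latitude 59.72083, longitude 9.28333.

59.72083, 9.28333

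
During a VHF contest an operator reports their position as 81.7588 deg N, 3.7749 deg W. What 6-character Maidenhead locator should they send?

IR81cs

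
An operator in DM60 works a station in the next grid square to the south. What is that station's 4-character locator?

DL69

Latitude square 0; −1 → -1, wraps to 9, carry into field.
Latitude field M = 12; −1 → 11 = L.
The longitude characters are unchanged.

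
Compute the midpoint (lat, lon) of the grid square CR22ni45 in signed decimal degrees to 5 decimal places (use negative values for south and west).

82.35625, -134.87917

Field C=2, R=17: +2·20° lon, +17·10° lat → SW at lon -140°, lat 80°.
Square 2, 2: +2·2° lon, +2·1° lat → SW at lon -136°, lat 82°.
Subsquare n=13, i=8: +13·0.0833333° lon, +8·0.0416667° lat → SW at lon -134.917°, lat 82.3333°.
Extended square 4, 5: +4·0.00833333° lon, +5·0.00416667° lat → SW at lon -134.883°, lat 82.3542°.
Cell spans 0.00833333° lon × 0.00416667° lat. Centre is SW corner plus half of each.
latitude 82.35625, longitude -134.87917.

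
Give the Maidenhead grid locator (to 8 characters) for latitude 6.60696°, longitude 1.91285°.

Add 180° to longitude and 90° to latitude: 181.91285, 96.60696.
Field (20°×10°, letters A–R): 181.91285/20 → 9 → J, 96.60696/10 → 9 → J; chars JJ.
Square (2°×1°, digits 0–9): 1.91285/2 → 0, 6.60696/1 → 6; chars 06.
Subsquare (5′×2.5′, letters a–x): 1.91285/0.0833333 → 22 → w, 0.60696/0.0416667 → 14 → o; chars wo.
Extended square (30″×15″, digits 0–9): 0.07952/0.00833333 → 9, 0.02363/0.00416667 → 5; chars 95.

JJ06wo95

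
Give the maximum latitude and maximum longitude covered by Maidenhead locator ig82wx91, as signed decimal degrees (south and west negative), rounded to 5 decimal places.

Field I=8, G=6: +8·20° lon, +6·10° lat → SW at lon -20°, lat -30°.
Square 8, 2: +8·2° lon, +2·1° lat → SW at lon -4°, lat -28°.
Subsquare w=22, x=23: +22·0.0833333° lon, +23·0.0416667° lat → SW at lon -2.16667°, lat -27.0417°.
Extended square 9, 1: +9·0.00833333° lon, +1·0.00416667° lat → SW at lon -2.09167°, lat -27.0375°.
Cell spans 0.00833333° lon × 0.00416667° lat. NE corner is SW corner plus one full cell.
latitude -27.03333, longitude -2.08333.

-27.03333, -2.08333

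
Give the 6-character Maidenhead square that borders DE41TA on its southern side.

DE40tx

Latitude subsquare a = 0; −1 → -1, wraps to 23 = x, carry into square.
Latitude square 1; −1 → 0.
The longitude characters are unchanged.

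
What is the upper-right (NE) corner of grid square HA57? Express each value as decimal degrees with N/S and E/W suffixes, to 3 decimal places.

82.000° S, 28.000° W

Field H=7, A=0: +7·20° lon, +0·10° lat → SW at lon -40°, lat -90°.
Square 5, 7: +5·2° lon, +7·1° lat → SW at lon -30°, lat -83°.
Cell spans 2° lon × 1° lat. NE corner is SW corner plus one full cell.
latitude 82.000° S, longitude 28.000° W.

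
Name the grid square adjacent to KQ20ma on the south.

Latitude subsquare a = 0; −1 → -1, wraps to 23 = x, carry into square.
Latitude square 0; −1 → -1, wraps to 9, carry into field.
Latitude field Q = 16; −1 → 15 = P.
The longitude characters are unchanged.

KP29mx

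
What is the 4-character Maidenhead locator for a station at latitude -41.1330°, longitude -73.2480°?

FE38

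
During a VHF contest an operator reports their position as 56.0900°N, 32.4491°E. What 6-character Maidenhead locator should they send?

Add 180° to longitude and 90° to latitude: 212.4491, 146.0900.
Field: lon ⌊212.4491/20⌋ = 10 → K; lat ⌊146.0900/10⌋ = 14 → O.
Square: lon ⌊12.4491/2⌋ = 6; lat ⌊6.0900/1⌋ = 6.
Subsquare: lon ⌊0.4491/0.0833333⌋ = 5 → f; lat ⌊0.0900/0.0416667⌋ = 2 → c.

KO66fc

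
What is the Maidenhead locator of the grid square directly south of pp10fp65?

Latitude extended square 5; −1 → 4.
The longitude characters are unchanged.

PP10fp64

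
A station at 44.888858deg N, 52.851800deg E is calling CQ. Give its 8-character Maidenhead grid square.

Offset from 180°W / 90°S: lon 232.85180°, lat 134.88886°.
Field (20°×10°, letters A–R): 232.85180/20 → 11 → L, 134.88886/10 → 13 → N; chars LN.
Square (2°×1°, digits 0–9): 12.85180/2 → 6, 4.88886/1 → 4; chars 64.
Subsquare (5′×2.5′, letters a–x): 0.85180/0.0833333 → 10 → k, 0.88886/0.0416667 → 21 → v; chars kv.
Extended square (30″×15″, digits 0–9): 0.01847/0.00833333 → 2, 0.01386/0.00416667 → 3; chars 23.

LN64kv23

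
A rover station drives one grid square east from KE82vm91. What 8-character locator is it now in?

KE82wm01

Longitude extended square 9; +1 → 10, wraps to 0, carry into subsquare.
Longitude subsquare v = 21; +1 → 22 = w.
The latitude characters are unchanged.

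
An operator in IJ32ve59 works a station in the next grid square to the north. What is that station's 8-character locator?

IJ32vf50

Latitude extended square 9; +1 → 10, wraps to 0, carry into subsquare.
Latitude subsquare e = 4; +1 → 5 = f.
The longitude characters are unchanged.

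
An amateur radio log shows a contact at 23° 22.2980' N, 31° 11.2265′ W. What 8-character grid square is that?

HL43ji79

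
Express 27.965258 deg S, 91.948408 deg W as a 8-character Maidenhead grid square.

EG42aa68

Shift to the Maidenhead origin (180°W, 90°S): lon 88.05159, lat 62.03474.
Field: lon ⌊88.05159/20⌋ = 4 → E; lat ⌊62.03474/10⌋ = 6 → G.
Square: lon ⌊8.05159/2⌋ = 4; lat ⌊2.03474/1⌋ = 2.
Subsquare: lon ⌊0.05159/0.0833333⌋ = 0 → a; lat ⌊0.03474/0.0416667⌋ = 0 → a.
Extended square: lon ⌊0.05159/0.00833333⌋ = 6; lat ⌊0.03474/0.00416667⌋ = 8.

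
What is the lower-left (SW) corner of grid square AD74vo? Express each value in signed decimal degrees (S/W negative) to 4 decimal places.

Field A=0, D=3: +0·20° lon, +3·10° lat → SW at lon -180°, lat -60°.
Square 7, 4: +7·2° lon, +4·1° lat → SW at lon -166°, lat -56°.
Subsquare v=21, o=14: +21·0.0833333° lon, +14·0.0416667° lat → SW at lon -164.25°, lat -55.4167°.
latitude -55.4167, longitude -164.2500.

-55.4167, -164.2500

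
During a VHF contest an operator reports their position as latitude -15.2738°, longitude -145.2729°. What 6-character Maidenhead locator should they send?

Add 180° to longitude and 90° to latitude: 34.7271, 74.7262.
Field: 34.7271/20 → 1 → B, 74.7262/10 → 7 → H; chars BH.
Square: 14.7271/2 → 7, 4.7262/1 → 4; chars 74.
Subsquare: 0.7271/0.0833333 → 8 → i, 0.7262/0.0416667 → 17 → r; chars ir.

BH74ir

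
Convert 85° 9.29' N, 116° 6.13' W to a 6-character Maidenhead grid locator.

Shift to the Maidenhead origin (180°W, 90°S): lon 63.8978, lat 175.1548.
Field: lon ⌊63.8978/20⌋ = 3 → D; lat ⌊175.1548/10⌋ = 17 → R.
Square: lon ⌊3.8978/2⌋ = 1; lat ⌊5.1548/1⌋ = 5.
Subsquare: lon ⌊1.8978/0.0833333⌋ = 22 → w; lat ⌊0.1548/0.0416667⌋ = 3 → d.

DR15wd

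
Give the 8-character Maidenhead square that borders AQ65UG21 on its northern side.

Latitude extended square 1; +1 → 2.
The longitude characters are unchanged.

AQ65ug22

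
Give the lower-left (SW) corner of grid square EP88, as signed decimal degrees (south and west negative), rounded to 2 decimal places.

Field E=4, P=15: +4·20° lon, +15·10° lat → SW at lon -100°, lat 60°.
Square 8, 8: +8·2° lon, +8·1° lat → SW at lon -84°, lat 68°.
latitude 68.00, longitude -84.00.

68.00, -84.00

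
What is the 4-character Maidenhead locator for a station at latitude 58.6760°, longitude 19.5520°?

JO98

Offset from 180°W / 90°S: lon 199.55°, lat 148.68°.
Field: lon ⌊199.55/20⌋ = 9 → J; lat ⌊148.68/10⌋ = 14 → O.
Square: lon ⌊19.55/2⌋ = 9; lat ⌊8.68/1⌋ = 8.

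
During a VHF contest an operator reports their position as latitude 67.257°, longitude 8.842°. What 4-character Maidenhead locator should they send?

JP47

Offset from 180°W / 90°S: lon 188.84°, lat 157.26°.
Field: 188.84/20 → 9 → J, 157.26/10 → 15 → P; chars JP.
Square: 8.84/2 → 4, 7.26/1 → 7; chars 47.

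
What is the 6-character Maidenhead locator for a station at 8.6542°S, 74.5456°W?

FI21ri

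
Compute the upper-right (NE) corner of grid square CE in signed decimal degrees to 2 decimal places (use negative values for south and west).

-40.00, -120.00

Field C=2, E=4: +2·20° lon, +4·10° lat → SW at lon -140°, lat -50°.
Cell spans 20° lon × 10° lat. NE corner is SW corner plus one full cell.
latitude -40.00, longitude -120.00.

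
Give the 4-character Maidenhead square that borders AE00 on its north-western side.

RE91

Longitude square 0; −1 → -1, wraps to 9, carry into field.
Longitude field A = 0; −1 → -1, wraps to 17 = R, wrapping around the antimeridian.
Latitude square 0; +1 → 1.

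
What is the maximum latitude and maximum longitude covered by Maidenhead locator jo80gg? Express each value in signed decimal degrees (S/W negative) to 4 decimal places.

50.2917, 16.5833

Field J=9, O=14: +9·20° lon, +14·10° lat → SW at lon 0°, lat 50°.
Square 8, 0: +8·2° lon, +0·1° lat → SW at lon 16°, lat 50°.
Subsquare g=6, g=6: +6·0.0833333° lon, +6·0.0416667° lat → SW at lon 16.5°, lat 50.25°.
Cell spans 0.0833333° lon × 0.0416667° lat. NE corner is SW corner plus one full cell.
latitude 50.2917, longitude 16.5833.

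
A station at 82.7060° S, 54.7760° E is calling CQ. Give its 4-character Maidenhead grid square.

LA77

Shift to the Maidenhead origin (180°W, 90°S): lon 234.78, lat 7.29.
Field: lon ⌊234.78/20⌋ = 11 → L; lat ⌊7.29/10⌋ = 0 → A.
Square: lon ⌊14.78/2⌋ = 7; lat ⌊7.29/1⌋ = 7.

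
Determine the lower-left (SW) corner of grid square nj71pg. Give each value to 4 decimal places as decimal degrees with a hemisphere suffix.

1.2500° N, 95.2500° E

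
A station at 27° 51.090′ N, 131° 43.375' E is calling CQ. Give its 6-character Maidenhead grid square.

Shift to the Maidenhead origin (180°W, 90°S): lon 311.7229, lat 117.8515.
Field: lon ⌊311.7229/20⌋ = 15 → P; lat ⌊117.8515/10⌋ = 11 → L.
Square: lon ⌊11.7229/2⌋ = 5; lat ⌊7.8515/1⌋ = 7.
Subsquare: lon ⌊1.7229/0.0833333⌋ = 20 → u; lat ⌊0.8515/0.0416667⌋ = 20 → u.

PL57uu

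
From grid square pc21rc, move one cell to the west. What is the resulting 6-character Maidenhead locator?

PC21qc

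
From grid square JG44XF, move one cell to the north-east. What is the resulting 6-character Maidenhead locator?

JG54ag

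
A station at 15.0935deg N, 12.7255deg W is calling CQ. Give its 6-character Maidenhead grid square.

Shift to the Maidenhead origin (180°W, 90°S): lon 167.2745, lat 105.0935.
Field: 167.2745/20 → 8 → I, 105.0935/10 → 10 → K; chars IK.
Square: 7.2745/2 → 3, 5.0935/1 → 5; chars 35.
Subsquare: 1.2745/0.0833333 → 15 → p, 0.0935/0.0416667 → 2 → c; chars pc.

IK35pc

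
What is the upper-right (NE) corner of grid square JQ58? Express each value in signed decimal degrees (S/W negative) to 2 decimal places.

79.00, 12.00

Field J=9, Q=16: +9·20° lon, +16·10° lat → SW at lon 0°, lat 70°.
Square 5, 8: +5·2° lon, +8·1° lat → SW at lon 10°, lat 78°.
Cell spans 2° lon × 1° lat. NE corner is SW corner plus one full cell.
latitude 79.00, longitude 12.00.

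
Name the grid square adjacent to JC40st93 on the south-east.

JC40tt02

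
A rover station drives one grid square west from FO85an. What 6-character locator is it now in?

FO75xn

Longitude subsquare a = 0; −1 → -1, wraps to 23 = x, carry into square.
Longitude square 8; −1 → 7.
The latitude characters are unchanged.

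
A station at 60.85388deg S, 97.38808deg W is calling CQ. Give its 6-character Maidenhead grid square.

EC19hd

Offset from 180°W / 90°S: lon 82.6119°, lat 29.1461°.
Field (20°×10°, letters A–R): 82.6119/20 → 4 → E, 29.1461/10 → 2 → C; chars EC.
Square (2°×1°, digits 0–9): 2.6119/2 → 1, 9.1461/1 → 9; chars 19.
Subsquare (5′×2.5′, letters a–x): 0.6119/0.0833333 → 7 → h, 0.1461/0.0416667 → 3 → d; chars hd.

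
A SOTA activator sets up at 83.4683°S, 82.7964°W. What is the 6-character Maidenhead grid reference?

EA86om

Shift to the Maidenhead origin (180°W, 90°S): lon 97.2036, lat 6.5317.
Field (20°×10°, letters A–R): lon ⌊97.2036/20⌋ = 4 → E; lat ⌊6.5317/10⌋ = 0 → A.
Square (2°×1°, digits 0–9): lon ⌊17.2036/2⌋ = 8; lat ⌊6.5317/1⌋ = 6.
Subsquare (5′×2.5′, letters a–x): lon ⌊1.2036/0.0833333⌋ = 14 → o; lat ⌊0.5317/0.0416667⌋ = 12 → m.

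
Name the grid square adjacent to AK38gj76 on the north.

AK38gj77

Latitude extended square 6; +1 → 7.
The longitude characters are unchanged.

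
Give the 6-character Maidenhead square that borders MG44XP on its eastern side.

Longitude subsquare x = 23; +1 → 24, wraps to 0 = a, carry into square.
Longitude square 4; +1 → 5.
The latitude characters are unchanged.

MG54ap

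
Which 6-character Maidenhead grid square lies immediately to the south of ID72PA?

Latitude subsquare a = 0; −1 → -1, wraps to 23 = x, carry into square.
Latitude square 2; −1 → 1.
The longitude characters are unchanged.

ID71px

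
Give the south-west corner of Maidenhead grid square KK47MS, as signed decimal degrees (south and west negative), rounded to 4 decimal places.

Field K=10, K=10: +10·20° lon, +10·10° lat → SW at lon 20°, lat 10°.
Square 4, 7: +4·2° lon, +7·1° lat → SW at lon 28°, lat 17°.
Subsquare m=12, s=18: +12·0.0833333° lon, +18·0.0416667° lat → SW at lon 29°, lat 17.75°.
latitude 17.7500, longitude 29.0000.

17.7500, 29.0000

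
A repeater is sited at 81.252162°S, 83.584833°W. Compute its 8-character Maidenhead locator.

Add 180° to longitude and 90° to latitude: 96.41517, 8.74784.
Field: 96.41517/20 → 4 → E, 8.74784/10 → 0 → A; chars EA.
Square: 16.41517/2 → 8, 8.74784/1 → 8; chars 88.
Subsquare: 0.41517/0.0833333 → 4 → e, 0.74784/0.0416667 → 17 → r; chars er.
Extended square: 0.08183/0.00833333 → 9, 0.03950/0.00416667 → 9; chars 99.

EA88er99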